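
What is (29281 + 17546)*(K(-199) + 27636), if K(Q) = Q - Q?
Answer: 1294110972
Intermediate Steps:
K(Q) = 0
(29281 + 17546)*(K(-199) + 27636) = (29281 + 17546)*(0 + 27636) = 46827*27636 = 1294110972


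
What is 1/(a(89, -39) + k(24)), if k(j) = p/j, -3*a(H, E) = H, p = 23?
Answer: -24/689 ≈ -0.034833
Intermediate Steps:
a(H, E) = -H/3
k(j) = 23/j
1/(a(89, -39) + k(24)) = 1/(-1/3*89 + 23/24) = 1/(-89/3 + 23*(1/24)) = 1/(-89/3 + 23/24) = 1/(-689/24) = -24/689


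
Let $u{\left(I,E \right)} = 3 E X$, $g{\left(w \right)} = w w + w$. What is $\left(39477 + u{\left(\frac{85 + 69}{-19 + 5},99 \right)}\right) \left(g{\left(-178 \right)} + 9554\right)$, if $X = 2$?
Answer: $1645315260$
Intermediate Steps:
$g{\left(w \right)} = w + w^{2}$ ($g{\left(w \right)} = w^{2} + w = w + w^{2}$)
$u{\left(I,E \right)} = 6 E$ ($u{\left(I,E \right)} = 3 E 2 = 6 E$)
$\left(39477 + u{\left(\frac{85 + 69}{-19 + 5},99 \right)}\right) \left(g{\left(-178 \right)} + 9554\right) = \left(39477 + 6 \cdot 99\right) \left(- 178 \left(1 - 178\right) + 9554\right) = \left(39477 + 594\right) \left(\left(-178\right) \left(-177\right) + 9554\right) = 40071 \left(31506 + 9554\right) = 40071 \cdot 41060 = 1645315260$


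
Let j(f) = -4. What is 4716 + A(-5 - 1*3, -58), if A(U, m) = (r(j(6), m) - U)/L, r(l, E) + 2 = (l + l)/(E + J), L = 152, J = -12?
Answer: 12544667/2660 ≈ 4716.0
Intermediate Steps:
r(l, E) = -2 + 2*l/(-12 + E) (r(l, E) = -2 + (l + l)/(E - 12) = -2 + (2*l)/(-12 + E) = -2 + 2*l/(-12 + E))
A(U, m) = -U/152 + (8 - m)/(76*(-12 + m)) (A(U, m) = (2*(12 - 4 - m)/(-12 + m) - U)/152 = (2*(8 - m)/(-12 + m) - U)*(1/152) = (-U + 2*(8 - m)/(-12 + m))*(1/152) = -U/152 + (8 - m)/(76*(-12 + m)))
4716 + A(-5 - 1*3, -58) = 4716 + (16 - 2*(-58) - (-5 - 1*3)*(-12 - 58))/(152*(-12 - 58)) = 4716 + (1/152)*(16 + 116 - 1*(-5 - 3)*(-70))/(-70) = 4716 + (1/152)*(-1/70)*(16 + 116 - 1*(-8)*(-70)) = 4716 + (1/152)*(-1/70)*(16 + 116 - 560) = 4716 + (1/152)*(-1/70)*(-428) = 4716 + 107/2660 = 12544667/2660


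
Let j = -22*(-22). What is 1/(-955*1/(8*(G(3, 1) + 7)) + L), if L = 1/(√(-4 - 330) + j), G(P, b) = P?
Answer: 16*(-√334 + 484*I)/(-92428*I + 191*√334) ≈ -0.083784 + 5.4687e-7*I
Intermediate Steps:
j = 484
L = 1/(484 + I*√334) (L = 1/(√(-4 - 330) + 484) = 1/(√(-334) + 484) = 1/(I*√334 + 484) = 1/(484 + I*√334) ≈ 0.0020632 - 7.7905e-5*I)
1/(-955*1/(8*(G(3, 1) + 7)) + L) = 1/(-955*1/(8*(3 + 7)) + (242/117295 - I*√334/234590)) = 1/(-955/(8*10) + (242/117295 - I*√334/234590)) = 1/(-955/80 + (242/117295 - I*√334/234590)) = 1/(-955*1/80 + (242/117295 - I*√334/234590)) = 1/(-191/16 + (242/117295 - I*√334/234590)) = 1/(-22399473/1876720 - I*√334/234590)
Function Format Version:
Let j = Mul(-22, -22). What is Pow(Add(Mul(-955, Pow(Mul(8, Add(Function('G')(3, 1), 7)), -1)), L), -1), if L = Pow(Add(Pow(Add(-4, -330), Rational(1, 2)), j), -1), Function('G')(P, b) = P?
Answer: Mul(16, Pow(Add(Mul(-92428, I), Mul(191, Pow(334, Rational(1, 2)))), -1), Add(Mul(-1, Pow(334, Rational(1, 2))), Mul(484, I))) ≈ Add(-0.083784, Mul(5.4687e-7, I))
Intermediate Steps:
j = 484
L = Pow(Add(484, Mul(I, Pow(334, Rational(1, 2)))), -1) (L = Pow(Add(Pow(Add(-4, -330), Rational(1, 2)), 484), -1) = Pow(Add(Pow(-334, Rational(1, 2)), 484), -1) = Pow(Add(Mul(I, Pow(334, Rational(1, 2))), 484), -1) = Pow(Add(484, Mul(I, Pow(334, Rational(1, 2)))), -1) ≈ Add(0.0020632, Mul(-7.7905e-5, I)))
Pow(Add(Mul(-955, Pow(Mul(8, Add(Function('G')(3, 1), 7)), -1)), L), -1) = Pow(Add(Mul(-955, Pow(Mul(8, Add(3, 7)), -1)), Add(Rational(242, 117295), Mul(Rational(-1, 234590), I, Pow(334, Rational(1, 2))))), -1) = Pow(Add(Mul(-955, Pow(Mul(8, 10), -1)), Add(Rational(242, 117295), Mul(Rational(-1, 234590), I, Pow(334, Rational(1, 2))))), -1) = Pow(Add(Mul(-955, Pow(80, -1)), Add(Rational(242, 117295), Mul(Rational(-1, 234590), I, Pow(334, Rational(1, 2))))), -1) = Pow(Add(Mul(-955, Rational(1, 80)), Add(Rational(242, 117295), Mul(Rational(-1, 234590), I, Pow(334, Rational(1, 2))))), -1) = Pow(Add(Rational(-191, 16), Add(Rational(242, 117295), Mul(Rational(-1, 234590), I, Pow(334, Rational(1, 2))))), -1) = Pow(Add(Rational(-22399473, 1876720), Mul(Rational(-1, 234590), I, Pow(334, Rational(1, 2)))), -1)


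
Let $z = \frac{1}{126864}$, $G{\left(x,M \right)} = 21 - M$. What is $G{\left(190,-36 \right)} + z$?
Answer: $\frac{7231249}{126864} \approx 57.0$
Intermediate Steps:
$z = \frac{1}{126864} \approx 7.8825 \cdot 10^{-6}$
$G{\left(190,-36 \right)} + z = \left(21 - -36\right) + \frac{1}{126864} = \left(21 + 36\right) + \frac{1}{126864} = 57 + \frac{1}{126864} = \frac{7231249}{126864}$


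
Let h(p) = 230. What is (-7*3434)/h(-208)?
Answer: -12019/115 ≈ -104.51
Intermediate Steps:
(-7*3434)/h(-208) = -7*3434/230 = -24038*1/230 = -12019/115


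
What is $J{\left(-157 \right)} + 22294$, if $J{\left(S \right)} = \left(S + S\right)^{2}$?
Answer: $120890$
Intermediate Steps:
$J{\left(S \right)} = 4 S^{2}$ ($J{\left(S \right)} = \left(2 S\right)^{2} = 4 S^{2}$)
$J{\left(-157 \right)} + 22294 = 4 \left(-157\right)^{2} + 22294 = 4 \cdot 24649 + 22294 = 98596 + 22294 = 120890$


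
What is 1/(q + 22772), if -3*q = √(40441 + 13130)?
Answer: 68316/1555674095 + √53571/1555674095 ≈ 4.4063e-5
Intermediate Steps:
q = -√53571/3 (q = -√(40441 + 13130)/3 = -√53571/3 ≈ -77.151)
1/(q + 22772) = 1/(-√53571/3 + 22772) = 1/(22772 - √53571/3)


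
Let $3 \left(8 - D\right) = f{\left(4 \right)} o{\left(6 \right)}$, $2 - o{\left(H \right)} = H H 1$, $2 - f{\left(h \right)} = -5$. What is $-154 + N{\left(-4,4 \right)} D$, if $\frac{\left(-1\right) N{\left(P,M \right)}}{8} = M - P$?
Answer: $- \frac{17230}{3} \approx -5743.3$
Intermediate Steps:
$f{\left(h \right)} = 7$ ($f{\left(h \right)} = 2 - -5 = 2 + 5 = 7$)
$o{\left(H \right)} = 2 - H^{2}$ ($o{\left(H \right)} = 2 - H H 1 = 2 - H^{2} \cdot 1 = 2 - H^{2}$)
$N{\left(P,M \right)} = - 8 M + 8 P$ ($N{\left(P,M \right)} = - 8 \left(M - P\right) = - 8 M + 8 P$)
$D = \frac{262}{3}$ ($D = 8 - \frac{7 \left(2 - 6^{2}\right)}{3} = 8 - \frac{7 \left(2 - 36\right)}{3} = 8 - \frac{7 \left(-34\right)}{3} = 8 - - \frac{238}{3} = 8 + \frac{238}{3} = \frac{262}{3} \approx 87.333$)
$-154 + N{\left(-4,4 \right)} D = -154 + \left(\left(-8\right) 4 + 8 \left(-4\right)\right) \frac{262}{3} = -154 + \left(-32 - 32\right) \frac{262}{3} = -154 - \frac{16768}{3} = - \frac{17230}{3}$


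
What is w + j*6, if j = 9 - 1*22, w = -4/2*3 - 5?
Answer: -89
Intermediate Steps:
w = -11 (w = -4*1/2*3 - 5 = -2*3 - 5 = -6 - 5 = -11)
j = -13 (j = 9 - 22 = -13)
w + j*6 = -11 - 13*6 = -11 - 78 = -89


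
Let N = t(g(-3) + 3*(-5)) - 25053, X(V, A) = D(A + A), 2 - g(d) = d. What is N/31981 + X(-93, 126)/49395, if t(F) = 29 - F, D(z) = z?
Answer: -409169106/526567165 ≈ -0.77705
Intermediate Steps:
g(d) = 2 - d
X(V, A) = 2*A (X(V, A) = A + A = 2*A)
N = -25014 (N = (29 - ((2 - 1*(-3)) + 3*(-5))) - 25053 = (29 - ((2 + 3) - 15)) - 25053 = (29 - (5 - 15)) - 25053 = (29 - 1*(-10)) - 25053 = (29 + 10) - 25053 = 39 - 25053 = -25014)
N/31981 + X(-93, 126)/49395 = -25014/31981 + (2*126)/49395 = -25014*1/31981 + 252*(1/49395) = -25014/31981 + 84/16465 = -409169106/526567165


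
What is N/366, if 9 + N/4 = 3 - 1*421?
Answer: -14/3 ≈ -4.6667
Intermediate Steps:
N = -1708 (N = -36 + 4*(3 - 1*421) = -36 + 4*(3 - 421) = -36 + 4*(-418) = -36 - 1672 = -1708)
N/366 = -1708/366 = -1708*1/366 = -14/3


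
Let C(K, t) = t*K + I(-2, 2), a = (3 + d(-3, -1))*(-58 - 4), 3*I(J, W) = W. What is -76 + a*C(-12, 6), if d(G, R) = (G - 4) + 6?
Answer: 26308/3 ≈ 8769.3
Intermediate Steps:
I(J, W) = W/3
d(G, R) = 2 + G (d(G, R) = (-4 + G) + 6 = 2 + G)
a = -124 (a = (3 + (2 - 3))*(-58 - 4) = (3 - 1)*(-62) = 2*(-62) = -124)
C(K, t) = ⅔ + K*t (C(K, t) = t*K + (⅓)*2 = K*t + ⅔ = ⅔ + K*t)
-76 + a*C(-12, 6) = -76 - 124*(⅔ - 12*6) = -76 - 124*(⅔ - 72) = -76 - 124*(-214/3) = -76 + 26536/3 = 26308/3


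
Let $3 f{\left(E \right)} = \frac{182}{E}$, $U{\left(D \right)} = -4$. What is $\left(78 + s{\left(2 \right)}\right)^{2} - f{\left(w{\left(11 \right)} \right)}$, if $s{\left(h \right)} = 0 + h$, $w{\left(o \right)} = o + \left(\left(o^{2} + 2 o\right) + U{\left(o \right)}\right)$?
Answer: $\frac{1439909}{225} \approx 6399.6$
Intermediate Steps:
$w{\left(o \right)} = -4 + o^{2} + 3 o$ ($w{\left(o \right)} = o - \left(4 - o^{2} - 2 o\right) = o + \left(-4 + o^{2} + 2 o\right) = -4 + o^{2} + 3 o$)
$s{\left(h \right)} = h$
$f{\left(E \right)} = \frac{182}{3 E}$ ($f{\left(E \right)} = \frac{182 \frac{1}{E}}{3} = \frac{182}{3 E}$)
$\left(78 + s{\left(2 \right)}\right)^{2} - f{\left(w{\left(11 \right)} \right)} = \left(78 + 2\right)^{2} - \frac{182}{3 \left(-4 + 11^{2} + 3 \cdot 11\right)} = 80^{2} - \frac{182}{3 \left(-4 + 121 + 33\right)} = 6400 - \frac{182}{3 \cdot 150} = 6400 - \frac{182}{3} \cdot \frac{1}{150} = 6400 - \frac{91}{225} = \frac{1439909}{225}$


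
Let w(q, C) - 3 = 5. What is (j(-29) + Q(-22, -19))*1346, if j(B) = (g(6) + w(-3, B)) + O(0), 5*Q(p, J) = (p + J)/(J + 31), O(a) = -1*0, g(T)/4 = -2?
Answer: -27593/30 ≈ -919.77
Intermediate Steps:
w(q, C) = 8 (w(q, C) = 3 + 5 = 8)
g(T) = -8 (g(T) = 4*(-2) = -8)
O(a) = 0
Q(p, J) = (J + p)/(5*(31 + J)) (Q(p, J) = ((p + J)/(J + 31))/5 = ((J + p)/(31 + J))/5 = (J + p)/(5*(31 + J)))
j(B) = 0 (j(B) = (-8 + 8) + 0 = 0 + 0 = 0)
(j(-29) + Q(-22, -19))*1346 = (0 + (-19 - 22)/(5*(31 - 19)))*1346 = (0 + (1/5)*(-41)/12)*1346 = (0 + (1/5)*(1/12)*(-41))*1346 = (0 - 41/60)*1346 = -41/60*1346 = -27593/30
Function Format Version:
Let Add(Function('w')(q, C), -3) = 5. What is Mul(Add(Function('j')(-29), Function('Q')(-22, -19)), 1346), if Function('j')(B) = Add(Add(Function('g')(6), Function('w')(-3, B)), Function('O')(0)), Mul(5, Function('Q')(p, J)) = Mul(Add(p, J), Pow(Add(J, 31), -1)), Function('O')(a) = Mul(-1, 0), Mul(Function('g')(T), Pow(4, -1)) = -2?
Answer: Rational(-27593, 30) ≈ -919.77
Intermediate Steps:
Function('w')(q, C) = 8 (Function('w')(q, C) = Add(3, 5) = 8)
Function('g')(T) = -8 (Function('g')(T) = Mul(4, -2) = -8)
Function('O')(a) = 0
Function('Q')(p, J) = Mul(Rational(1, 5), Pow(Add(31, J), -1), Add(J, p)) (Function('Q')(p, J) = Mul(Rational(1, 5), Mul(Add(p, J), Pow(Add(J, 31), -1))) = Mul(Rational(1, 5), Mul(Add(J, p), Pow(Add(31, J), -1))) = Mul(Rational(1, 5), Mul(Pow(Add(31, J), -1), Add(J, p))) = Mul(Rational(1, 5), Pow(Add(31, J), -1), Add(J, p)))
Function('j')(B) = 0 (Function('j')(B) = Add(Add(-8, 8), 0) = Add(0, 0) = 0)
Mul(Add(Function('j')(-29), Function('Q')(-22, -19)), 1346) = Mul(Add(0, Mul(Rational(1, 5), Pow(Add(31, -19), -1), Add(-19, -22))), 1346) = Mul(Add(0, Mul(Rational(1, 5), Pow(12, -1), -41)), 1346) = Mul(Add(0, Mul(Rational(1, 5), Rational(1, 12), -41)), 1346) = Mul(Add(0, Rational(-41, 60)), 1346) = Mul(Rational(-41, 60), 1346) = Rational(-27593, 30)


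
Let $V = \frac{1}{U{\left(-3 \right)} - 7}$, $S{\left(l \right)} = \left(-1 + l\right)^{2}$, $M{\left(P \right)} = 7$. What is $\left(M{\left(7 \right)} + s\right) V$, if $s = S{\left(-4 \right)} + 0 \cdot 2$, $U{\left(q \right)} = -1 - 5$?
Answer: $- \frac{32}{13} \approx -2.4615$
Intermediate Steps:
$U{\left(q \right)} = -6$ ($U{\left(q \right)} = -1 - 5 = -6$)
$s = 25$ ($s = \left(-1 - 4\right)^{2} + 0 \cdot 2 = \left(-5\right)^{2} + 0 = 25 + 0 = 25$)
$V = - \frac{1}{13}$ ($V = \frac{1}{-6 - 7} = \frac{1}{-13} = - \frac{1}{13} \approx -0.076923$)
$\left(M{\left(7 \right)} + s\right) V = \left(7 + 25\right) \left(- \frac{1}{13}\right) = 32 \left(- \frac{1}{13}\right) = - \frac{32}{13}$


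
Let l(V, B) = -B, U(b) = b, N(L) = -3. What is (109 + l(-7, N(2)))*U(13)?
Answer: 1456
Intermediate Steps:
(109 + l(-7, N(2)))*U(13) = (109 - 1*(-3))*13 = (109 + 3)*13 = 112*13 = 1456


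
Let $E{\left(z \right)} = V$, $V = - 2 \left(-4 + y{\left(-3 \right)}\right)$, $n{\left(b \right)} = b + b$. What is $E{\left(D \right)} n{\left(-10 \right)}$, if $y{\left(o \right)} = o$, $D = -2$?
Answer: $-280$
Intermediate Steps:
$n{\left(b \right)} = 2 b$
$V = 14$ ($V = - 2 \left(-4 - 3\right) = \left(-2\right) \left(-7\right) = 14$)
$E{\left(z \right)} = 14$
$E{\left(D \right)} n{\left(-10 \right)} = 14 \cdot 2 \left(-10\right) = 14 \left(-20\right) = -280$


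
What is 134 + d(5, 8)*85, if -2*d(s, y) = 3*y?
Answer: -886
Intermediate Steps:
d(s, y) = -3*y/2
134 + d(5, 8)*85 = 134 - 3/2*8*85 = 134 - 12*85 = 134 - 1020 = -886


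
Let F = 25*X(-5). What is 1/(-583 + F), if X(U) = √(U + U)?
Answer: -583/346139 - 25*I*√10/346139 ≈ -0.0016843 - 0.0002284*I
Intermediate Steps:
X(U) = √2*√U (X(U) = √(2*U) = √2*√U)
F = 25*I*√10 (F = 25*(√2*√(-5)) = 25*(√2*(I*√5)) = 25*(I*√10) = 25*I*√10 ≈ 79.057*I)
1/(-583 + F) = 1/(-583 + 25*I*√10)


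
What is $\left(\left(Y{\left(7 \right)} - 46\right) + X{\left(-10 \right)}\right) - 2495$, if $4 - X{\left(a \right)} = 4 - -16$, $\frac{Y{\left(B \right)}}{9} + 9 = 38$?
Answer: $-2296$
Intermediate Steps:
$Y{\left(B \right)} = 261$ ($Y{\left(B \right)} = -81 + 9 \cdot 38 = -81 + 342 = 261$)
$X{\left(a \right)} = -16$ ($X{\left(a \right)} = 4 - \left(4 - -16\right) = 4 - \left(4 + 16\right) = 4 - 20 = -16$)
$\left(\left(Y{\left(7 \right)} - 46\right) + X{\left(-10 \right)}\right) - 2495 = \left(\left(261 - 46\right) - 16\right) - 2495 = \left(215 - 16\right) - 2495 = 199 - 2495 = -2296$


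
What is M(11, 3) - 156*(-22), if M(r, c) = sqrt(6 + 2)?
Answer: 3432 + 2*sqrt(2) ≈ 3434.8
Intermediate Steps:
M(r, c) = 2*sqrt(2) (M(r, c) = sqrt(8) = 2*sqrt(2))
M(11, 3) - 156*(-22) = 2*sqrt(2) - 156*(-22) = 2*sqrt(2) + 3432 = 3432 + 2*sqrt(2)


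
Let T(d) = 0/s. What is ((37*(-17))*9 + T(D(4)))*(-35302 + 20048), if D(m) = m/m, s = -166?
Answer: 86352894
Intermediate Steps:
D(m) = 1
T(d) = 0 (T(d) = 0/(-166) = 0*(-1/166) = 0)
((37*(-17))*9 + T(D(4)))*(-35302 + 20048) = ((37*(-17))*9 + 0)*(-35302 + 20048) = (-629*9 + 0)*(-15254) = (-5661 + 0)*(-15254) = -5661*(-15254) = 86352894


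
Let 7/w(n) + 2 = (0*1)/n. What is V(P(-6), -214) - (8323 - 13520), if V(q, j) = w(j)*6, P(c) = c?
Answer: 5176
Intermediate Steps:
w(n) = -7/2 (w(n) = 7/(-2 + (0*1)/n) = 7/(-2 + 0/n) = 7/(-2 + 0) = 7/(-2) = 7*(-1/2) = -7/2)
V(q, j) = -21 (V(q, j) = -7/2*6 = -21)
V(P(-6), -214) - (8323 - 13520) = -21 - (8323 - 13520) = -21 - 1*(-5197) = -21 + 5197 = 5176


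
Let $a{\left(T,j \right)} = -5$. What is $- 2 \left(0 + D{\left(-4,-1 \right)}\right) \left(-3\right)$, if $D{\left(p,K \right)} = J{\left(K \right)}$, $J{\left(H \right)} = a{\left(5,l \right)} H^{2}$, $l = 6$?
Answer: $-30$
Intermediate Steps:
$J{\left(H \right)} = - 5 H^{2}$
$D{\left(p,K \right)} = - 5 K^{2}$
$- 2 \left(0 + D{\left(-4,-1 \right)}\right) \left(-3\right) = - 2 \left(0 - 5 \left(-1\right)^{2}\right) \left(-3\right) = - 2 \left(0 - 5\right) \left(-3\right) = - 2 \left(\left(-5\right) \left(-3\right)\right) = \left(-2\right) 15 = -30$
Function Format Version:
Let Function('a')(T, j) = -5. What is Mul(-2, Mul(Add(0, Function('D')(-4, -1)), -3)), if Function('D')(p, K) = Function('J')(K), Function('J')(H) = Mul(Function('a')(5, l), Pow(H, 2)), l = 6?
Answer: -30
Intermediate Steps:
Function('J')(H) = Mul(-5, Pow(H, 2))
Function('D')(p, K) = Mul(-5, Pow(K, 2))
Mul(-2, Mul(Add(0, Function('D')(-4, -1)), -3)) = Mul(-2, Mul(Add(0, Mul(-5, Pow(-1, 2))), -3)) = Mul(-2, Mul(Add(0, Mul(-5, 1)), -3)) = Mul(-2, Mul(Add(0, -5), -3)) = Mul(-2, Mul(-5, -3)) = Mul(-2, 15) = -30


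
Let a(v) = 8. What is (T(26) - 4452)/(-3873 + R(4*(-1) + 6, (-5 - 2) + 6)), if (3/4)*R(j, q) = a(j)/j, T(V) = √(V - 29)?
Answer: 13356/11603 - 3*I*√3/11603 ≈ 1.1511 - 0.00044783*I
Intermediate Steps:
T(V) = √(-29 + V)
R(j, q) = 32/(3*j) (R(j, q) = 4*(8/j)/3 = 32/(3*j))
(T(26) - 4452)/(-3873 + R(4*(-1) + 6, (-5 - 2) + 6)) = (√(-29 + 26) - 4452)/(-3873 + 32/(3*(4*(-1) + 6))) = (√(-3) - 4452)/(-3873 + 32/(3*(-4 + 6))) = (I*√3 - 4452)/(-3873 + (32/3)/2) = (-4452 + I*√3)/(-3873 + (32/3)*(½)) = (-4452 + I*√3)/(-3873 + 16/3) = (-4452 + I*√3)/(-11603/3) = (-4452 + I*√3)*(-3/11603) = 13356/11603 - 3*I*√3/11603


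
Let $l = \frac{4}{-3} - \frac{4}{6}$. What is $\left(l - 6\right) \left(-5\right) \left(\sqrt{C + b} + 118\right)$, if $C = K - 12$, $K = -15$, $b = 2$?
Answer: $4720 + 200 i \approx 4720.0 + 200.0 i$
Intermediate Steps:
$l = -2$ ($l = 4 \left(- \frac{1}{3}\right) - \frac{2}{3} = - \frac{4}{3} - \frac{2}{3} = -2$)
$C = -27$ ($C = -15 - 12 = -27$)
$\left(l - 6\right) \left(-5\right) \left(\sqrt{C + b} + 118\right) = \left(-2 - 6\right) \left(-5\right) \left(\sqrt{-27 + 2} + 118\right) = \left(-8\right) \left(-5\right) \left(\sqrt{-25} + 118\right) = 40 \left(5 i + 118\right) = 40 \left(118 + 5 i\right) = 4720 + 200 i$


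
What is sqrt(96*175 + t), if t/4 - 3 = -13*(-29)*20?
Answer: 2*sqrt(11743) ≈ 216.73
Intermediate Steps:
t = 30172 (t = 12 + 4*(-13*(-29)*20) = 12 + 4*(377*20) = 12 + 4*7540 = 12 + 30160 = 30172)
sqrt(96*175 + t) = sqrt(96*175 + 30172) = sqrt(16800 + 30172) = sqrt(46972) = 2*sqrt(11743)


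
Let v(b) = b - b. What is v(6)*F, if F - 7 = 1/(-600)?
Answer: 0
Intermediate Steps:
v(b) = 0
F = 4199/600 (F = 7 + 1/(-600) = 7 - 1/600 = 4199/600 ≈ 6.9983)
v(6)*F = 0*(4199/600) = 0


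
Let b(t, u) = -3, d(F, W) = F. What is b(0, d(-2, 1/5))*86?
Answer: -258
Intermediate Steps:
b(0, d(-2, 1/5))*86 = -3*86 = -258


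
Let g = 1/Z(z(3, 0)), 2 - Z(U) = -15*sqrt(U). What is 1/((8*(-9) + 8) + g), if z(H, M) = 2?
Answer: -28546/1827071 - 15*sqrt(2)/1827071 ≈ -0.015636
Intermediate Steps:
Z(U) = 2 + 15*sqrt(U) (Z(U) = 2 - (-15)*sqrt(U) = 2 + 15*sqrt(U))
g = 1/(2 + 15*sqrt(2)) ≈ 0.043079
1/((8*(-9) + 8) + g) = 1/((8*(-9) + 8) + (-1/223 + 15*sqrt(2)/446)) = 1/((-72 + 8) + (-1/223 + 15*sqrt(2)/446)) = 1/(-64 + (-1/223 + 15*sqrt(2)/446)) = 1/(-14273/223 + 15*sqrt(2)/446)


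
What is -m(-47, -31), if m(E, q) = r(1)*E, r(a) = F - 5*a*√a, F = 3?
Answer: -94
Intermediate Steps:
r(a) = 3 - 5*a^(3/2) (r(a) = 3 - 5*a*√a = 3 - 5*a^(3/2))
m(E, q) = -2*E (m(E, q) = (3 - 5*1^(3/2))*E = (3 - 5*1)*E = (3 - 5)*E = -2*E)
-m(-47, -31) = -(-2)*(-47) = -1*94 = -94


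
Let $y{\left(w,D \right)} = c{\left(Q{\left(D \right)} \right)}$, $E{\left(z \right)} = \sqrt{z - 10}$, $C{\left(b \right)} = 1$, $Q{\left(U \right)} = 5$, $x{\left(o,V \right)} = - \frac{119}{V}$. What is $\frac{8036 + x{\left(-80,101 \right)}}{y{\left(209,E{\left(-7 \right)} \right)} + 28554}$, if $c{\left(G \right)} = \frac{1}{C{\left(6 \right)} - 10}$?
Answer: $\frac{7303653}{25955485} \approx 0.28139$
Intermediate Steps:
$E{\left(z \right)} = \sqrt{-10 + z}$
$c{\left(G \right)} = - \frac{1}{9}$ ($c{\left(G \right)} = \frac{1}{1 - 10} = \frac{1}{-9} = - \frac{1}{9}$)
$y{\left(w,D \right)} = - \frac{1}{9}$
$\frac{8036 + x{\left(-80,101 \right)}}{y{\left(209,E{\left(-7 \right)} \right)} + 28554} = \frac{8036 - \frac{119}{101}}{- \frac{1}{9} + 28554} = \frac{8036 - \frac{119}{101}}{\frac{256985}{9}} = \left(8036 - \frac{119}{101}\right) \frac{9}{256985} = \frac{811517}{101} \cdot \frac{9}{256985} = \frac{7303653}{25955485}$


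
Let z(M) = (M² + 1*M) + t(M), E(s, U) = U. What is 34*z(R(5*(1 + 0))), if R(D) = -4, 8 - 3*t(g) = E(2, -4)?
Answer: 544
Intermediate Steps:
t(g) = 4 (t(g) = 8/3 - ⅓*(-4) = 8/3 + 4/3 = 4)
z(M) = 4 + M + M² (z(M) = (M² + 1*M) + 4 = (M² + M) + 4 = (M + M²) + 4 = 4 + M + M²)
34*z(R(5*(1 + 0))) = 34*(4 - 4 + (-4)²) = 34*(4 - 4 + 16) = 34*16 = 544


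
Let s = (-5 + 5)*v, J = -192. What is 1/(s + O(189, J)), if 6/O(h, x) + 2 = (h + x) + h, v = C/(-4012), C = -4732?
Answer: 92/3 ≈ 30.667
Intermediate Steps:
v = 1183/1003 (v = -4732/(-4012) = -4732*(-1/4012) = 1183/1003 ≈ 1.1795)
O(h, x) = 6/(-2 + x + 2*h) (O(h, x) = 6/(-2 + ((h + x) + h)) = 6/(-2 + (x + 2*h)) = 6/(-2 + x + 2*h))
s = 0 (s = (-5 + 5)*(1183/1003) = 0*(1183/1003) = 0)
1/(s + O(189, J)) = 1/(0 + 6/(-2 - 192 + 2*189)) = 1/(0 + 6/(-2 - 192 + 378)) = 1/(0 + 6/184) = 1/(0 + 6*(1/184)) = 1/(0 + 3/92) = 1/(3/92) = 92/3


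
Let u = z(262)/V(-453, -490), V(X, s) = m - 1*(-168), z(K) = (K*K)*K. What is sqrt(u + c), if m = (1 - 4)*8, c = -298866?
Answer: I*sqrt(6262994)/6 ≈ 417.1*I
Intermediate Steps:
m = -24 (m = -3*8 = -24)
z(K) = K**3 (z(K) = K**2*K = K**3)
V(X, s) = 144 (V(X, s) = -24 - 1*(-168) = -24 + 168 = 144)
u = 2248091/18 (u = 262**3/144 = 17984728*(1/144) = 2248091/18 ≈ 1.2489e+5)
sqrt(u + c) = sqrt(2248091/18 - 298866) = sqrt(-3131497/18) = I*sqrt(6262994)/6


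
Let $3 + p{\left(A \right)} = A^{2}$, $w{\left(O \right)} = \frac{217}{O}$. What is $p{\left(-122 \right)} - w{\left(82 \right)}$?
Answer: $\frac{1220025}{82} \approx 14878.0$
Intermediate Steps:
$p{\left(A \right)} = -3 + A^{2}$
$p{\left(-122 \right)} - w{\left(82 \right)} = \left(-3 + \left(-122\right)^{2}\right) - \frac{217}{82} = \left(-3 + 14884\right) - 217 \cdot \frac{1}{82} = 14881 - \frac{217}{82} = \frac{1220025}{82}$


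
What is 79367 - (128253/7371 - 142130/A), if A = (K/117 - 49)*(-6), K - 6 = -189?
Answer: 386734888061/4845204 ≈ 79818.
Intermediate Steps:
K = -183 (K = 6 - 189 = -183)
A = 3944/13 (A = (-183/117 - 49)*(-6) = (-183*1/117 - 49)*(-6) = (-61/39 - 49)*(-6) = -1972/39*(-6) = 3944/13 ≈ 303.38)
79367 - (128253/7371 - 142130/A) = 79367 - (128253/7371 - 142130/3944/13) = 79367 - (128253*(1/7371) - 142130*13/3944) = 79367 - (42751/2457 - 923845/1972) = 79367 - 1*(-2185582193/4845204) = 79367 + 2185582193/4845204 = 386734888061/4845204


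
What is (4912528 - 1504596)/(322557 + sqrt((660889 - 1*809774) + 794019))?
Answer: 1099252322124/104042373115 - 23855524*sqrt(13166)/104042373115 ≈ 10.539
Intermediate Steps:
(4912528 - 1504596)/(322557 + sqrt((660889 - 1*809774) + 794019)) = 3407932/(322557 + sqrt((660889 - 809774) + 794019)) = 3407932/(322557 + sqrt(-148885 + 794019)) = 3407932/(322557 + sqrt(645134)) = 3407932/(322557 + 7*sqrt(13166))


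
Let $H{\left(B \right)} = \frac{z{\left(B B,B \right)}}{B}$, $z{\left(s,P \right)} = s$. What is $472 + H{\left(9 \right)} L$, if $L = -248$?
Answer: $-1760$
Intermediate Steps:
$H{\left(B \right)} = B$ ($H{\left(B \right)} = \frac{B B}{B} = \frac{B^{2}}{B} = B$)
$472 + H{\left(9 \right)} L = 472 + 9 \left(-248\right) = 472 - 2232 = -1760$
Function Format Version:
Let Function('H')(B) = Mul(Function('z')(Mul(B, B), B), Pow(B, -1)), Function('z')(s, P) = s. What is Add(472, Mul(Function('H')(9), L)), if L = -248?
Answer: -1760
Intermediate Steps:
Function('H')(B) = B (Function('H')(B) = Mul(Mul(B, B), Pow(B, -1)) = Mul(Pow(B, 2), Pow(B, -1)) = B)
Add(472, Mul(Function('H')(9), L)) = Add(472, Mul(9, -248)) = Add(472, -2232) = -1760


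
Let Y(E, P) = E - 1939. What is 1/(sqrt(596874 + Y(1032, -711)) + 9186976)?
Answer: 9186976/84400527428609 - sqrt(595967)/84400527428609 ≈ 1.0884e-7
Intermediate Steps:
Y(E, P) = -1939 + E
1/(sqrt(596874 + Y(1032, -711)) + 9186976) = 1/(sqrt(596874 + (-1939 + 1032)) + 9186976) = 1/(sqrt(596874 - 907) + 9186976) = 1/(sqrt(595967) + 9186976) = 1/(9186976 + sqrt(595967))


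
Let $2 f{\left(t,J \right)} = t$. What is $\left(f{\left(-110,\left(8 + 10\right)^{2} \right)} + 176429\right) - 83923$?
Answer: $92451$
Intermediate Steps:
$f{\left(t,J \right)} = \frac{t}{2}$
$\left(f{\left(-110,\left(8 + 10\right)^{2} \right)} + 176429\right) - 83923 = \left(\frac{1}{2} \left(-110\right) + 176429\right) - 83923 = \left(-55 + 176429\right) - 83923 = 176374 - 83923 = 92451$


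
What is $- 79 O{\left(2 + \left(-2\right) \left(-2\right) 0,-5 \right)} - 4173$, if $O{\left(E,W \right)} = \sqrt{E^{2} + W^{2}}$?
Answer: $-4173 - 79 \sqrt{29} \approx -4598.4$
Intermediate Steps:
$- 79 O{\left(2 + \left(-2\right) \left(-2\right) 0,-5 \right)} - 4173 = - 79 \sqrt{\left(2 + \left(-2\right) \left(-2\right) 0\right)^{2} + \left(-5\right)^{2}} - 4173 = - 79 \sqrt{\left(2 + 4 \cdot 0\right)^{2} + 25} - 4173 = - 79 \sqrt{\left(2 + 0\right)^{2} + 25} - 4173 = - 79 \sqrt{2^{2} + 25} - 4173 = - 79 \sqrt{4 + 25} - 4173 = - 79 \sqrt{29} - 4173 = -4173 - 79 \sqrt{29}$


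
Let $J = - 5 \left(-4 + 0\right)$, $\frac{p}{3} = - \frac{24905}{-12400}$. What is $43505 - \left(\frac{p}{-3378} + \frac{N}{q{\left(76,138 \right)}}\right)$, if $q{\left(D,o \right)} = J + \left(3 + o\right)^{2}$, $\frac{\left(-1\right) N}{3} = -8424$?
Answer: $\frac{2417639178174721}{55573144480} \approx 43504.0$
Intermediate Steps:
$N = 25272$ ($N = \left(-3\right) \left(-8424\right) = 25272$)
$p = \frac{14943}{2480}$ ($p = 3 \left(- \frac{24905}{-12400}\right) = 3 \left(\left(-24905\right) \left(- \frac{1}{12400}\right)\right) = 3 \cdot \frac{4981}{2480} = \frac{14943}{2480} \approx 6.0254$)
$J = 20$ ($J = \left(-5\right) \left(-4\right) = 20$)
$q{\left(D,o \right)} = 20 + \left(3 + o\right)^{2}$
$43505 - \left(\frac{p}{-3378} + \frac{N}{q{\left(76,138 \right)}}\right) = 43505 - \left(\frac{14943}{2480 \left(-3378\right)} + \frac{25272}{20 + \left(3 + 138\right)^{2}}\right) = 43505 - \left(\frac{14943}{2480} \left(- \frac{1}{3378}\right) + \frac{25272}{20 + 141^{2}}\right) = 43505 - \left(- \frac{4981}{2792480} + \frac{25272}{20 + 19881}\right) = 43505 - \left(- \frac{4981}{2792480} + \frac{25272}{19901}\right) = 43505 - \frac{70472427679}{55573144480} = \frac{2417639178174721}{55573144480}$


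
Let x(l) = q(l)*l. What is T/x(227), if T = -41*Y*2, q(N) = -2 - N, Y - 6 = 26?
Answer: 2624/51983 ≈ 0.050478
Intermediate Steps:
Y = 32 (Y = 6 + 26 = 32)
T = -2624 (T = -41*32*2 = -1312*2 = -2624)
x(l) = l*(-2 - l) (x(l) = (-2 - l)*l = l*(-2 - l))
T/x(227) = -2624*(-1/(227*(2 + 227))) = -2624/((-1*227*229)) = -2624/(-51983) = -2624*(-1/51983) = 2624/51983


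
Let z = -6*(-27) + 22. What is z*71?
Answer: 13064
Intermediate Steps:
z = 184 (z = 162 + 22 = 184)
z*71 = 184*71 = 13064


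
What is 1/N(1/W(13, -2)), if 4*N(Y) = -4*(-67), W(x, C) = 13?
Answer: 1/67 ≈ 0.014925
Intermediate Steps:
N(Y) = 67 (N(Y) = (-4*(-67))/4 = (1/4)*268 = 67)
1/N(1/W(13, -2)) = 1/67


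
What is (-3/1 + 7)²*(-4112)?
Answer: -65792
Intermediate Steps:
(-3/1 + 7)²*(-4112) = (-3*1 + 7)²*(-4112) = (-3 + 7)²*(-4112) = 4²*(-4112) = 16*(-4112) = -65792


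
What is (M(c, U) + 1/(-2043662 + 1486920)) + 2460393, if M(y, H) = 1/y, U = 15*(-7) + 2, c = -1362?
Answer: 466418302586317/189570651 ≈ 2.4604e+6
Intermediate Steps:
U = -103 (U = -105 + 2 = -103)
(M(c, U) + 1/(-2043662 + 1486920)) + 2460393 = (1/(-1362) + 1/(-2043662 + 1486920)) + 2460393 = (-1/1362 + 1/(-556742)) + 2460393 = (-1/1362 - 1/556742) + 2460393 = -139526/189570651 + 2460393 = 466418302586317/189570651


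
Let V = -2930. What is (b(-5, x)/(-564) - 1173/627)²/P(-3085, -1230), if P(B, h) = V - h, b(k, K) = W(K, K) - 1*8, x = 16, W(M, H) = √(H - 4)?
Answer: -11974180519/5905269334800 - 54713*√3/7063719300 ≈ -0.0020411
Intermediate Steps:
W(M, H) = √(-4 + H)
b(k, K) = -8 + √(-4 + K) (b(k, K) = √(-4 + K) - 1*8 = √(-4 + K) - 8 = -8 + √(-4 + K))
P(B, h) = -2930 - h
(b(-5, x)/(-564) - 1173/627)²/P(-3085, -1230) = ((-8 + √(-4 + 16))/(-564) - 1173/627)²/(-2930 - 1*(-1230)) = ((-8 + √12)*(-1/564) - 1173*1/627)²/(-2930 + 1230) = ((-8 + 2*√3)*(-1/564) - 391/209)²/(-1700) = ((2/141 - √3/282) - 391/209)²*(-1/1700) = (-54713/29469 - √3/282)²*(-1/1700) = -(-54713/29469 - √3/282)²/1700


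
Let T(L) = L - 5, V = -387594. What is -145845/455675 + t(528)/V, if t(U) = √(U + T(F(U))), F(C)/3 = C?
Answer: -29169/91135 - 7*√43/387594 ≈ -0.32018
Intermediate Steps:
F(C) = 3*C
T(L) = -5 + L
t(U) = √(-5 + 4*U) (t(U) = √(U + (-5 + 3*U)) = √(-5 + 4*U))
-145845/455675 + t(528)/V = -145845/455675 + √(-5 + 4*528)/(-387594) = -145845*1/455675 + √(-5 + 2112)*(-1/387594) = -29169/91135 + √2107*(-1/387594) = -29169/91135 + (7*√43)*(-1/387594) = -29169/91135 - 7*√43/387594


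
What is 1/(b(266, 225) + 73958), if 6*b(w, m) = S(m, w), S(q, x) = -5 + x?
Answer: 2/148003 ≈ 1.3513e-5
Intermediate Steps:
b(w, m) = -5/6 + w/6 (b(w, m) = (-5 + w)/6 = -5/6 + w/6)
1/(b(266, 225) + 73958) = 1/((-5/6 + (1/6)*266) + 73958) = 1/((-5/6 + 133/3) + 73958) = 1/(87/2 + 73958) = 1/(148003/2) = 2/148003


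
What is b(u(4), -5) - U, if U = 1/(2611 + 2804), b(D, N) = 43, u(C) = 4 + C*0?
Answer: 232844/5415 ≈ 43.000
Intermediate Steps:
u(C) = 4 (u(C) = 4 + 0 = 4)
U = 1/5415 ≈ 0.00018467
b(u(4), -5) - U = 43 - 1*1/5415 = 43 - 1/5415 = 232844/5415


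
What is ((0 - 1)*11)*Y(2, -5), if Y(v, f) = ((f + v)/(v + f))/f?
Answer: 11/5 ≈ 2.2000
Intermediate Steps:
Y(v, f) = 1/f (Y(v, f) = ((f + v)/(f + v))/f = 1/f)
((0 - 1)*11)*Y(2, -5) = ((0 - 1)*11)/(-5) = -1*11*(-⅕) = -11*(-⅕) = 11/5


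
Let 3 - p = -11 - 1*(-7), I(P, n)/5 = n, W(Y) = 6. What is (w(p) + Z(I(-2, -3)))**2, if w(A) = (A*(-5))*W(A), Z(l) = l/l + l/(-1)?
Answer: 37636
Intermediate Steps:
I(P, n) = 5*n
Z(l) = 1 - l (Z(l) = 1 + l*(-1) = 1 - l)
p = 7 (p = 3 - (-11 - 1*(-7)) = 3 - (-11 + 7) = 3 - 1*(-4) = 3 + 4 = 7)
w(A) = -30*A (w(A) = (A*(-5))*6 = -5*A*6 = -30*A)
(w(p) + Z(I(-2, -3)))**2 = (-30*7 + (1 - 5*(-3)))**2 = (-210 + (1 - 1*(-15)))**2 = (-210 + (1 + 15))**2 = (-210 + 16)**2 = (-194)**2 = 37636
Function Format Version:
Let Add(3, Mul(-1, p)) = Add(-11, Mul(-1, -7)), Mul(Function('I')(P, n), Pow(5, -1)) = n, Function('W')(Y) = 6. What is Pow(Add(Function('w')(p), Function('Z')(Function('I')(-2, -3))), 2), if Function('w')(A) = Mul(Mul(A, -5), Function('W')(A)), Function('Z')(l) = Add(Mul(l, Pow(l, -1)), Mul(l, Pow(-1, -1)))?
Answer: 37636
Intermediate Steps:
Function('I')(P, n) = Mul(5, n)
Function('Z')(l) = Add(1, Mul(-1, l)) (Function('Z')(l) = Add(1, Mul(l, -1)) = Add(1, Mul(-1, l)))
p = 7 (p = Add(3, Mul(-1, Add(-11, Mul(-1, -7)))) = Add(3, Mul(-1, Add(-11, 7))) = Add(3, Mul(-1, -4)) = Add(3, 4) = 7)
Function('w')(A) = Mul(-30, A) (Function('w')(A) = Mul(Mul(A, -5), 6) = Mul(Mul(-5, A), 6) = Mul(-30, A))
Pow(Add(Function('w')(p), Function('Z')(Function('I')(-2, -3))), 2) = Pow(Add(Mul(-30, 7), Add(1, Mul(-1, Mul(5, -3)))), 2) = Pow(Add(-210, Add(1, Mul(-1, -15))), 2) = Pow(Add(-210, Add(1, 15)), 2) = Pow(Add(-210, 16), 2) = Pow(-194, 2) = 37636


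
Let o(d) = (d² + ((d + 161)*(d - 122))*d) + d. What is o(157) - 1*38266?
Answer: 1733950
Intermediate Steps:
o(d) = d + d² + d*(-122 + d)*(161 + d) (o(d) = (d² + ((161 + d)*(-122 + d))*d) + d = (d² + ((-122 + d)*(161 + d))*d) + d = (d² + d*(-122 + d)*(161 + d)) + d = d + d² + d*(-122 + d)*(161 + d))
o(157) - 1*38266 = 157*(-19641 + 157² + 40*157) - 1*38266 = 157*(-19641 + 24649 + 6280) - 38266 = 157*11288 - 38266 = 1772216 - 38266 = 1733950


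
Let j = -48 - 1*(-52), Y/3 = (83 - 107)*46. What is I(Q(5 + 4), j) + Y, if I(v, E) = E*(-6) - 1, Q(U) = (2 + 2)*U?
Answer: -3337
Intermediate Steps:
Y = -3312 (Y = 3*((83 - 107)*46) = 3*(-24*46) = 3*(-1104) = -3312)
j = 4 (j = -48 + 52 = 4)
Q(U) = 4*U
I(v, E) = -1 - 6*E (I(v, E) = -6*E - 1 = -1 - 6*E)
I(Q(5 + 4), j) + Y = (-1 - 6*4) - 3312 = (-1 - 24) - 3312 = -25 - 3312 = -3337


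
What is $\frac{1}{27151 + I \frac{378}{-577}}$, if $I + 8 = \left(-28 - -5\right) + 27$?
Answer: $\frac{577}{15667639} \approx 3.6828 \cdot 10^{-5}$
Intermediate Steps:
$I = -4$ ($I = -8 + \left(\left(-28 - -5\right) + 27\right) = -8 + \left(\left(-28 + 5\right) + 27\right) = -8 + \left(-23 + 27\right) = -8 + 4 = -4$)
$\frac{1}{27151 + I \frac{378}{-577}} = \frac{1}{27151 - 4 \frac{378}{-577}} = \frac{1}{27151 - 4 \cdot 378 \left(- \frac{1}{577}\right)} = \frac{1}{27151 - - \frac{1512}{577}} = \frac{1}{27151 + \frac{1512}{577}} = \frac{1}{\frac{15667639}{577}} = \frac{577}{15667639}$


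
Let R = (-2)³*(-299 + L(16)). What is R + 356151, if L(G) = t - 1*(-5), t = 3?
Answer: 358479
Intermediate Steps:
L(G) = 8 (L(G) = 3 - 1*(-5) = 3 + 5 = 8)
R = 2328 (R = (-2)³*(-299 + 8) = -8*(-291) = 2328)
R + 356151 = 2328 + 356151 = 358479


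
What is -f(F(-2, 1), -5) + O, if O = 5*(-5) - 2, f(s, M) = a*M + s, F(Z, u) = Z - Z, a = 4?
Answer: -7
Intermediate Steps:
F(Z, u) = 0
f(s, M) = s + 4*M (f(s, M) = 4*M + s = s + 4*M)
O = -27 (O = -25 - 2 = -27)
-f(F(-2, 1), -5) + O = -(0 + 4*(-5)) - 27 = -(0 - 20) - 27 = -1*(-20) - 27 = 20 - 27 = -7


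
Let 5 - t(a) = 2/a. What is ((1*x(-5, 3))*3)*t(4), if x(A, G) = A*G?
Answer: -405/2 ≈ -202.50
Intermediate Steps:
t(a) = 5 - 2/a
((1*x(-5, 3))*3)*t(4) = ((1*(-5*3))*3)*(5 - 2/4) = ((1*(-15))*3)*(5 - 2*¼) = (-15*3)*(5 - ½) = -45*9/2 = -405/2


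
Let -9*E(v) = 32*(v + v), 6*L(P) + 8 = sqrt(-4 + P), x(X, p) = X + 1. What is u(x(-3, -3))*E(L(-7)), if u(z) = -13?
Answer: -3328/27 + 416*I*sqrt(11)/27 ≈ -123.26 + 51.101*I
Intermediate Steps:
x(X, p) = 1 + X
L(P) = -4/3 + sqrt(-4 + P)/6
E(v) = -64*v/9 (E(v) = -32*(v + v)/9 = -32*2*v/9 = -64*v/9)
u(x(-3, -3))*E(L(-7)) = -(-832)*(-4/3 + sqrt(-4 - 7)/6)/9 = -(-832)*(-4/3 + sqrt(-11)/6)/9 = -(-832)*(-4/3 + (I*sqrt(11))/6)/9 = -(-832)*(-4/3 + I*sqrt(11)/6)/9 = -13*(256/27 - 32*I*sqrt(11)/27) = -3328/27 + 416*I*sqrt(11)/27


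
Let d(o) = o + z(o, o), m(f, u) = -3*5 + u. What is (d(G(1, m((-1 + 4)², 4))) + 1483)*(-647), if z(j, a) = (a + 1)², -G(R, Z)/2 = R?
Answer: -958854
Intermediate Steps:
m(f, u) = -15 + u
G(R, Z) = -2*R
z(j, a) = (1 + a)²
d(o) = o + (1 + o)²
(d(G(1, m((-1 + 4)², 4))) + 1483)*(-647) = ((-2*1 + (1 - 2*1)²) + 1483)*(-647) = ((-2 + (1 - 2)²) + 1483)*(-647) = ((-2 + (-1)²) + 1483)*(-647) = ((-2 + 1) + 1483)*(-647) = (-1 + 1483)*(-647) = 1482*(-647) = -958854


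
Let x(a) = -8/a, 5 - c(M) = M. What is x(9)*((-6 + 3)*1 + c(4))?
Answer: 16/9 ≈ 1.7778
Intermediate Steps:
c(M) = 5 - M
x(9)*((-6 + 3)*1 + c(4)) = (-8/9)*((-6 + 3)*1 + (5 - 1*4)) = (-8*⅑)*(-3*1 + (5 - 4)) = -8*(-3 + 1)/9 = -8/9*(-2) = 16/9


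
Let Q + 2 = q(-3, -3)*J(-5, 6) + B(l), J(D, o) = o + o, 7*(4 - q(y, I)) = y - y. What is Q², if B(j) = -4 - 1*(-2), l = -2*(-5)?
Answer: 1936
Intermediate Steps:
q(y, I) = 4 (q(y, I) = 4 - (y - y)/7 = 4 - ⅐*0 = 4 + 0 = 4)
l = 10
J(D, o) = 2*o
B(j) = -2 (B(j) = -4 + 2 = -2)
Q = 44 (Q = -2 + (4*(2*6) - 2) = -2 + (4*12 - 2) = -2 + (48 - 2) = -2 + 46 = 44)
Q² = 44² = 1936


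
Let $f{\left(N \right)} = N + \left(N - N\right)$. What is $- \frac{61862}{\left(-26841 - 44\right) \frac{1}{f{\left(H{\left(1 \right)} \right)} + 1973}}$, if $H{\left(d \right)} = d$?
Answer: $\frac{122115588}{26885} \approx 4542.1$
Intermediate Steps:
$f{\left(N \right)} = N$ ($f{\left(N \right)} = N + 0 = N$)
$- \frac{61862}{\left(-26841 - 44\right) \frac{1}{f{\left(H{\left(1 \right)} \right)} + 1973}} = - \frac{61862}{\left(-26841 - 44\right) \frac{1}{1 + 1973}} = - \frac{61862}{\left(-26885\right) \frac{1}{1974}} = - \frac{61862}{- \frac{26885}{1974}} = \left(-61862\right) \left(- \frac{1974}{26885}\right) = \frac{122115588}{26885}$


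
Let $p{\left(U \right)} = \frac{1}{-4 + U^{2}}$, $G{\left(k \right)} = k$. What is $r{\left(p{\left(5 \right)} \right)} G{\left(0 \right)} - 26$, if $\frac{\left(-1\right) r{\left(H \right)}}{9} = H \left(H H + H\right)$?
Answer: $-26$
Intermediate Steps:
$r{\left(H \right)} = - 9 H \left(H + H^{2}\right)$ ($r{\left(H \right)} = - 9 H \left(H H + H\right) = - 9 H \left(H^{2} + H\right) = - 9 H \left(H + H^{2}\right)$)
$r{\left(p{\left(5 \right)} \right)} G{\left(0 \right)} - 26 = 9 \left(\frac{1}{-4 + 5^{2}}\right)^{2} \left(-1 - \frac{1}{-4 + 5^{2}}\right) 0 - 26 = 9 \left(\frac{1}{-4 + 25}\right)^{2} \left(-1 - \frac{1}{-4 + 25}\right) 0 - 26 = 9 \left(\frac{1}{21}\right)^{2} \left(-1 - \frac{1}{21}\right) 0 - 26 = \frac{9 \left(-1 - \frac{1}{21}\right)}{441} \cdot 0 - 26 = 9 \cdot \frac{1}{441} \left(-1 - \frac{1}{21}\right) 0 - 26 = 9 \cdot \frac{1}{441} \left(- \frac{22}{21}\right) 0 - 26 = \left(- \frac{22}{1029}\right) 0 - 26 = 0 - 26 = -26$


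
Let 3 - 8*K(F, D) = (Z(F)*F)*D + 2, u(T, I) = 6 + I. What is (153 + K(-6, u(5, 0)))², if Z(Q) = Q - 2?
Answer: 877969/64 ≈ 13718.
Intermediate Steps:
Z(Q) = -2 + Q
K(F, D) = ⅛ - D*F*(-2 + F)/8 (K(F, D) = 3/8 - (((-2 + F)*F)*D + 2)/8 = 3/8 - ((F*(-2 + F))*D + 2)/8 = 3/8 - (D*F*(-2 + F) + 2)/8 = 3/8 - (2 + D*F*(-2 + F))/8 = 3/8 + (-¼ - D*F*(-2 + F)/8) = ⅛ - D*F*(-2 + F)/8)
(153 + K(-6, u(5, 0)))² = (153 + (⅛ - ⅛*(6 + 0)*(-6)*(-2 - 6)))² = (153 + (⅛ - ⅛*6*(-6)*(-8)))² = (153 + (⅛ - 36))² = (153 - 287/8)² = (937/8)² = 877969/64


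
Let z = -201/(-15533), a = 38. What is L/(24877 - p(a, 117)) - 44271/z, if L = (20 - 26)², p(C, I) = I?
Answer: -1418874776787/414730 ≈ -3.4212e+6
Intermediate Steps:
L = 36 (L = (-6)² = 36)
z = 201/15533 (z = -201*(-1/15533) = 201/15533 ≈ 0.012940)
L/(24877 - p(a, 117)) - 44271/z = 36/(24877 - 1*117) - 44271/201/15533 = 36/(24877 - 117) - 44271*15533/201 = 36/24760 - 229220481/67 = 36*(1/24760) - 229220481/67 = 9/6190 - 229220481/67 = -1418874776787/414730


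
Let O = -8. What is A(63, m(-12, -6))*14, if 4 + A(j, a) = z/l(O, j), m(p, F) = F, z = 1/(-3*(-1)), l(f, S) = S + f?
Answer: -9226/165 ≈ -55.915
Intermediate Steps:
z = 1/3 ≈ 0.33333
A(j, a) = -4 + 1/(3*(-8 + j)) (A(j, a) = -4 + 1/(3*(j - 8)) = -4 + 1/(3*(-8 + j)))
A(63, m(-12, -6))*14 = ((97 - 12*63)/(3*(-8 + 63)))*14 = ((1/3)*(97 - 756)/55)*14 = ((1/3)*(1/55)*(-659))*14 = -659/165*14 = -9226/165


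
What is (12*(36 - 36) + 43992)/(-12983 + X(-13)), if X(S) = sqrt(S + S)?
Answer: -190382712/56186105 - 14664*I*sqrt(26)/56186105 ≈ -3.3884 - 0.0013308*I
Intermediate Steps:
X(S) = sqrt(2)*sqrt(S) (X(S) = sqrt(2*S) = sqrt(2)*sqrt(S))
(12*(36 - 36) + 43992)/(-12983 + X(-13)) = (12*(36 - 36) + 43992)/(-12983 + sqrt(2)*sqrt(-13)) = (12*0 + 43992)/(-12983 + sqrt(2)*(I*sqrt(13))) = (0 + 43992)/(-12983 + I*sqrt(26)) = 43992/(-12983 + I*sqrt(26))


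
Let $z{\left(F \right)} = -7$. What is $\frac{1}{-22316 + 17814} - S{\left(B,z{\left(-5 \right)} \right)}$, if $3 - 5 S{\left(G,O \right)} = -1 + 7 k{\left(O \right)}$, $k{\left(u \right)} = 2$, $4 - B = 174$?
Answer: $\frac{9003}{4502} \approx 1.9998$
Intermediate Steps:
$B = -170$ ($B = 4 - 174 = -170$)
$S{\left(G,O \right)} = -2$ ($S{\left(G,O \right)} = \frac{3}{5} - \frac{-1 + 7 \cdot 2}{5} = \frac{3}{5} - \frac{-1 + 14}{5} = \frac{3}{5} - \frac{13}{5} = -2$)
$\frac{1}{-22316 + 17814} - S{\left(B,z{\left(-5 \right)} \right)} = \frac{1}{-22316 + 17814} - -2 = \frac{1}{-4502} + 2 = - \frac{1}{4502} + 2 = \frac{9003}{4502}$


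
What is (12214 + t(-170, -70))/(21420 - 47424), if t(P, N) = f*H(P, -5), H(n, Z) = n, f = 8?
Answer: -1809/4334 ≈ -0.41740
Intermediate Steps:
t(P, N) = 8*P
(12214 + t(-170, -70))/(21420 - 47424) = (12214 + 8*(-170))/(21420 - 47424) = (12214 - 1360)/(-26004) = 10854*(-1/26004) = -1809/4334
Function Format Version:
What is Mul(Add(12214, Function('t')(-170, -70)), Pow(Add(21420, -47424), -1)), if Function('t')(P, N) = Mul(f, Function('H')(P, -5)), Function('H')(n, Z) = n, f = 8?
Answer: Rational(-1809, 4334) ≈ -0.41740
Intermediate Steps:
Function('t')(P, N) = Mul(8, P)
Mul(Add(12214, Function('t')(-170, -70)), Pow(Add(21420, -47424), -1)) = Mul(Add(12214, Mul(8, -170)), Pow(Add(21420, -47424), -1)) = Mul(Add(12214, -1360), Pow(-26004, -1)) = Mul(10854, Rational(-1, 26004)) = Rational(-1809, 4334)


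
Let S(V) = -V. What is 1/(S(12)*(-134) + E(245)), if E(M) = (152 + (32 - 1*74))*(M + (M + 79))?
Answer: 1/64198 ≈ 1.5577e-5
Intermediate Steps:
E(M) = 8690 + 220*M (E(M) = (152 + (32 - 74))*(M + (79 + M)) = (152 - 42)*(79 + 2*M) = 110*(79 + 2*M) = 8690 + 220*M)
1/(S(12)*(-134) + E(245)) = 1/(-1*12*(-134) + (8690 + 220*245)) = 1/(-12*(-134) + (8690 + 53900)) = 1/(1608 + 62590) = 1/64198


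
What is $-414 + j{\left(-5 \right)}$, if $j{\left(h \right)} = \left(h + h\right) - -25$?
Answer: $-399$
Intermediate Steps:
$j{\left(h \right)} = 25 + 2 h$ ($j{\left(h \right)} = 2 h + 25 = 25 + 2 h$)
$-414 + j{\left(-5 \right)} = -414 + \left(25 + 2 \left(-5\right)\right) = -414 + \left(25 - 10\right) = -414 + 15 = -399$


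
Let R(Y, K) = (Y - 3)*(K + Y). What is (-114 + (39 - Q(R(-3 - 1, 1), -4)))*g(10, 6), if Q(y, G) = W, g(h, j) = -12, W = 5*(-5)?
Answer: 600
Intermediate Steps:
W = -25
R(Y, K) = (-3 + Y)*(K + Y)
Q(y, G) = -25
(-114 + (39 - Q(R(-3 - 1, 1), -4)))*g(10, 6) = (-114 + (39 - 1*(-25)))*(-12) = (-114 + (39 + 25))*(-12) = (-114 + 64)*(-12) = -50*(-12) = 600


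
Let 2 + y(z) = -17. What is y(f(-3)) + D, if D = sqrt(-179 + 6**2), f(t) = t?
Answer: -19 + I*sqrt(143) ≈ -19.0 + 11.958*I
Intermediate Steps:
y(z) = -19 (y(z) = -2 - 17 = -19)
D = I*sqrt(143) (D = sqrt(-179 + 36) = sqrt(-143) = I*sqrt(143) ≈ 11.958*I)
y(f(-3)) + D = -19 + I*sqrt(143)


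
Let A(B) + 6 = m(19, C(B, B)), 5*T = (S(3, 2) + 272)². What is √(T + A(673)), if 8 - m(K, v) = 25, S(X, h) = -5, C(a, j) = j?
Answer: √355870/5 ≈ 119.31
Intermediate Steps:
m(K, v) = -17 (m(K, v) = 8 - 1*25 = 8 - 25 = -17)
T = 71289/5 (T = (-5 + 272)²/5 = (⅕)*267² = (⅕)*71289 = 71289/5 ≈ 14258.)
A(B) = -23 (A(B) = -6 - 17 = -23)
√(T + A(673)) = √(71289/5 - 23) = √(71174/5) = √355870/5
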